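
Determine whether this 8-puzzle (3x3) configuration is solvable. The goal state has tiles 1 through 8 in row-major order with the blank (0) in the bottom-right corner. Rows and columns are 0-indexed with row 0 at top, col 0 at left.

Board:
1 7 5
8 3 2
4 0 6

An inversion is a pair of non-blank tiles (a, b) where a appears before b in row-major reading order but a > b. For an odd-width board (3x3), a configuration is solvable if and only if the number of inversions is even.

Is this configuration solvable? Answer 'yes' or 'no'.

Answer: no

Derivation:
Inversions (pairs i<j in row-major order where tile[i] > tile[j] > 0): 13
13 is odd, so the puzzle is not solvable.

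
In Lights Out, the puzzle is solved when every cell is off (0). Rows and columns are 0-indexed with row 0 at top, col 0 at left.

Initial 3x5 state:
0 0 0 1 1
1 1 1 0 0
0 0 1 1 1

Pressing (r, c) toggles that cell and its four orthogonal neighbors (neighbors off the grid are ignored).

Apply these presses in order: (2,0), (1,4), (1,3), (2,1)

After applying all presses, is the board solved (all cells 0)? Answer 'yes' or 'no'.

After press 1 at (2,0):
0 0 0 1 1
0 1 1 0 0
1 1 1 1 1

After press 2 at (1,4):
0 0 0 1 0
0 1 1 1 1
1 1 1 1 0

After press 3 at (1,3):
0 0 0 0 0
0 1 0 0 0
1 1 1 0 0

After press 4 at (2,1):
0 0 0 0 0
0 0 0 0 0
0 0 0 0 0

Lights still on: 0

Answer: yes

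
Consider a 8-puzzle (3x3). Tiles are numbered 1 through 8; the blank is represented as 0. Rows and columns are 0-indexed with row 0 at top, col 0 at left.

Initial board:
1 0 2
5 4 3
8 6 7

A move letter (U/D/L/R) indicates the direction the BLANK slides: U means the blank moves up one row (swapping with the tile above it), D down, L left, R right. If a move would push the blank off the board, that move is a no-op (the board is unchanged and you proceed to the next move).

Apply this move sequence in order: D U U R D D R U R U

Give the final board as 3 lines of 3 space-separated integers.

Answer: 1 2 0
5 4 3
8 6 7

Derivation:
After move 1 (D):
1 4 2
5 0 3
8 6 7

After move 2 (U):
1 0 2
5 4 3
8 6 7

After move 3 (U):
1 0 2
5 4 3
8 6 7

After move 4 (R):
1 2 0
5 4 3
8 6 7

After move 5 (D):
1 2 3
5 4 0
8 6 7

After move 6 (D):
1 2 3
5 4 7
8 6 0

After move 7 (R):
1 2 3
5 4 7
8 6 0

After move 8 (U):
1 2 3
5 4 0
8 6 7

After move 9 (R):
1 2 3
5 4 0
8 6 7

After move 10 (U):
1 2 0
5 4 3
8 6 7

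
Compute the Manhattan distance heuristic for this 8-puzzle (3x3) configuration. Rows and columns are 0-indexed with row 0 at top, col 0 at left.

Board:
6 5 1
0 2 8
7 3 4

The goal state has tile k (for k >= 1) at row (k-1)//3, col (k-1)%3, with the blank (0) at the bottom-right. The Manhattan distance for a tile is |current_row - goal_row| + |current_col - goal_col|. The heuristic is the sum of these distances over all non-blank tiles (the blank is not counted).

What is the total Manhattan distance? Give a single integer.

Tile 6: at (0,0), goal (1,2), distance |0-1|+|0-2| = 3
Tile 5: at (0,1), goal (1,1), distance |0-1|+|1-1| = 1
Tile 1: at (0,2), goal (0,0), distance |0-0|+|2-0| = 2
Tile 2: at (1,1), goal (0,1), distance |1-0|+|1-1| = 1
Tile 8: at (1,2), goal (2,1), distance |1-2|+|2-1| = 2
Tile 7: at (2,0), goal (2,0), distance |2-2|+|0-0| = 0
Tile 3: at (2,1), goal (0,2), distance |2-0|+|1-2| = 3
Tile 4: at (2,2), goal (1,0), distance |2-1|+|2-0| = 3
Sum: 3 + 1 + 2 + 1 + 2 + 0 + 3 + 3 = 15

Answer: 15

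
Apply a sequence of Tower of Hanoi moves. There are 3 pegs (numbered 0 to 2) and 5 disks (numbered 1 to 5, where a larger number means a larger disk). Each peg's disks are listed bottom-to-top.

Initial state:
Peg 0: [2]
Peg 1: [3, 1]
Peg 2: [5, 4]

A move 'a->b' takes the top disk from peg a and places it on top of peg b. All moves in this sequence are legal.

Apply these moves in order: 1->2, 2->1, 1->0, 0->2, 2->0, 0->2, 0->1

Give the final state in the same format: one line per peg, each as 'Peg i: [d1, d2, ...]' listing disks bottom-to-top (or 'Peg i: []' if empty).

After move 1 (1->2):
Peg 0: [2]
Peg 1: [3]
Peg 2: [5, 4, 1]

After move 2 (2->1):
Peg 0: [2]
Peg 1: [3, 1]
Peg 2: [5, 4]

After move 3 (1->0):
Peg 0: [2, 1]
Peg 1: [3]
Peg 2: [5, 4]

After move 4 (0->2):
Peg 0: [2]
Peg 1: [3]
Peg 2: [5, 4, 1]

After move 5 (2->0):
Peg 0: [2, 1]
Peg 1: [3]
Peg 2: [5, 4]

After move 6 (0->2):
Peg 0: [2]
Peg 1: [3]
Peg 2: [5, 4, 1]

After move 7 (0->1):
Peg 0: []
Peg 1: [3, 2]
Peg 2: [5, 4, 1]

Answer: Peg 0: []
Peg 1: [3, 2]
Peg 2: [5, 4, 1]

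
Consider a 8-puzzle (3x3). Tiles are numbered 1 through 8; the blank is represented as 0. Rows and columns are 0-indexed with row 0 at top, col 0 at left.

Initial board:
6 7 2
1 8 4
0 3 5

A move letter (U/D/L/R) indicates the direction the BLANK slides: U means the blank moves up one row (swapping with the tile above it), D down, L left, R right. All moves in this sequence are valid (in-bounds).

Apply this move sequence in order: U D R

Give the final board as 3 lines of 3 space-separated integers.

Answer: 6 7 2
1 8 4
3 0 5

Derivation:
After move 1 (U):
6 7 2
0 8 4
1 3 5

After move 2 (D):
6 7 2
1 8 4
0 3 5

After move 3 (R):
6 7 2
1 8 4
3 0 5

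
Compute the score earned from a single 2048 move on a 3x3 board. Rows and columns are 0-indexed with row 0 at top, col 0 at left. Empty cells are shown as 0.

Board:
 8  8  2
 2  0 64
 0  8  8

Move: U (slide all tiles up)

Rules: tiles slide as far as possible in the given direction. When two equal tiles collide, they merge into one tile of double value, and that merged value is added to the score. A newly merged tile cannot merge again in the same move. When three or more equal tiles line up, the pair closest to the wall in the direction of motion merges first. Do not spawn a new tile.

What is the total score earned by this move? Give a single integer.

Slide up:
col 0: [8, 2, 0] -> [8, 2, 0]  score +0 (running 0)
col 1: [8, 0, 8] -> [16, 0, 0]  score +16 (running 16)
col 2: [2, 64, 8] -> [2, 64, 8]  score +0 (running 16)
Board after move:
 8 16  2
 2  0 64
 0  0  8

Answer: 16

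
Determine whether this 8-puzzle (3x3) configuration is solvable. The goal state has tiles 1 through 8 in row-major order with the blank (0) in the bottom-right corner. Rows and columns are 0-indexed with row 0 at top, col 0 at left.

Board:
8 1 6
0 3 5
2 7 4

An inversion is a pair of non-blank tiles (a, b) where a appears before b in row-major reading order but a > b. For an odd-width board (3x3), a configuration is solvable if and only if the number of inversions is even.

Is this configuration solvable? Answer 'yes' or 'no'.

Inversions (pairs i<j in row-major order where tile[i] > tile[j] > 0): 15
15 is odd, so the puzzle is not solvable.

Answer: no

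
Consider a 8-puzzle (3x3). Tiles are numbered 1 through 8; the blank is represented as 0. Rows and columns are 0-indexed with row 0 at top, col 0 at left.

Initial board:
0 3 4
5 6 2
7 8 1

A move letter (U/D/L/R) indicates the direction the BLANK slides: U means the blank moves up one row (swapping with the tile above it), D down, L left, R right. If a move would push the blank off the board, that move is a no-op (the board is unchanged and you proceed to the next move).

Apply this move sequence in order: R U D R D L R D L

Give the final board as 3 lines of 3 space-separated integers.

Answer: 3 6 4
5 2 1
7 0 8

Derivation:
After move 1 (R):
3 0 4
5 6 2
7 8 1

After move 2 (U):
3 0 4
5 6 2
7 8 1

After move 3 (D):
3 6 4
5 0 2
7 8 1

After move 4 (R):
3 6 4
5 2 0
7 8 1

After move 5 (D):
3 6 4
5 2 1
7 8 0

After move 6 (L):
3 6 4
5 2 1
7 0 8

After move 7 (R):
3 6 4
5 2 1
7 8 0

After move 8 (D):
3 6 4
5 2 1
7 8 0

After move 9 (L):
3 6 4
5 2 1
7 0 8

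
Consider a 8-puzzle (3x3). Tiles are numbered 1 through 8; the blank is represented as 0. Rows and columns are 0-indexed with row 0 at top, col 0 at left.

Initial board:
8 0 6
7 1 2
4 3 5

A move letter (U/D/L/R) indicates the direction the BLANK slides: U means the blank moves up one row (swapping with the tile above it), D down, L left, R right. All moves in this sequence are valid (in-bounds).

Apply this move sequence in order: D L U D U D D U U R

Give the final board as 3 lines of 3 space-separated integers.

After move 1 (D):
8 1 6
7 0 2
4 3 5

After move 2 (L):
8 1 6
0 7 2
4 3 5

After move 3 (U):
0 1 6
8 7 2
4 3 5

After move 4 (D):
8 1 6
0 7 2
4 3 5

After move 5 (U):
0 1 6
8 7 2
4 3 5

After move 6 (D):
8 1 6
0 7 2
4 3 5

After move 7 (D):
8 1 6
4 7 2
0 3 5

After move 8 (U):
8 1 6
0 7 2
4 3 5

After move 9 (U):
0 1 6
8 7 2
4 3 5

After move 10 (R):
1 0 6
8 7 2
4 3 5

Answer: 1 0 6
8 7 2
4 3 5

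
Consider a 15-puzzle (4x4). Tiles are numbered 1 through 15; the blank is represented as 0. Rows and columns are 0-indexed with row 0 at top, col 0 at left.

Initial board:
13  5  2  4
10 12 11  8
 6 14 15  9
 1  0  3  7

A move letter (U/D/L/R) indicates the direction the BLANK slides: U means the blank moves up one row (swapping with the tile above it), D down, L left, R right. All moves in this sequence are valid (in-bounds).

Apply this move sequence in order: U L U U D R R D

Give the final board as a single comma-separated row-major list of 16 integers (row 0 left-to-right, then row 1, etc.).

After move 1 (U):
13  5  2  4
10 12 11  8
 6  0 15  9
 1 14  3  7

After move 2 (L):
13  5  2  4
10 12 11  8
 0  6 15  9
 1 14  3  7

After move 3 (U):
13  5  2  4
 0 12 11  8
10  6 15  9
 1 14  3  7

After move 4 (U):
 0  5  2  4
13 12 11  8
10  6 15  9
 1 14  3  7

After move 5 (D):
13  5  2  4
 0 12 11  8
10  6 15  9
 1 14  3  7

After move 6 (R):
13  5  2  4
12  0 11  8
10  6 15  9
 1 14  3  7

After move 7 (R):
13  5  2  4
12 11  0  8
10  6 15  9
 1 14  3  7

After move 8 (D):
13  5  2  4
12 11 15  8
10  6  0  9
 1 14  3  7

Answer: 13, 5, 2, 4, 12, 11, 15, 8, 10, 6, 0, 9, 1, 14, 3, 7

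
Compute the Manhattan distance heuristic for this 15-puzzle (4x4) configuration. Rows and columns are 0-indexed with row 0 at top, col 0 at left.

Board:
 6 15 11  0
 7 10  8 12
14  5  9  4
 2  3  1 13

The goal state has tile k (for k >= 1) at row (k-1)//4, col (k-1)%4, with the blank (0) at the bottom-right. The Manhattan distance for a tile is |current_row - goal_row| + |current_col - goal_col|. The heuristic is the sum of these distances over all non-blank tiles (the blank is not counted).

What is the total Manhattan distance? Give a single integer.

Answer: 37

Derivation:
Tile 6: at (0,0), goal (1,1), distance |0-1|+|0-1| = 2
Tile 15: at (0,1), goal (3,2), distance |0-3|+|1-2| = 4
Tile 11: at (0,2), goal (2,2), distance |0-2|+|2-2| = 2
Tile 7: at (1,0), goal (1,2), distance |1-1|+|0-2| = 2
Tile 10: at (1,1), goal (2,1), distance |1-2|+|1-1| = 1
Tile 8: at (1,2), goal (1,3), distance |1-1|+|2-3| = 1
Tile 12: at (1,3), goal (2,3), distance |1-2|+|3-3| = 1
Tile 14: at (2,0), goal (3,1), distance |2-3|+|0-1| = 2
Tile 5: at (2,1), goal (1,0), distance |2-1|+|1-0| = 2
Tile 9: at (2,2), goal (2,0), distance |2-2|+|2-0| = 2
Tile 4: at (2,3), goal (0,3), distance |2-0|+|3-3| = 2
Tile 2: at (3,0), goal (0,1), distance |3-0|+|0-1| = 4
Tile 3: at (3,1), goal (0,2), distance |3-0|+|1-2| = 4
Tile 1: at (3,2), goal (0,0), distance |3-0|+|2-0| = 5
Tile 13: at (3,3), goal (3,0), distance |3-3|+|3-0| = 3
Sum: 2 + 4 + 2 + 2 + 1 + 1 + 1 + 2 + 2 + 2 + 2 + 4 + 4 + 5 + 3 = 37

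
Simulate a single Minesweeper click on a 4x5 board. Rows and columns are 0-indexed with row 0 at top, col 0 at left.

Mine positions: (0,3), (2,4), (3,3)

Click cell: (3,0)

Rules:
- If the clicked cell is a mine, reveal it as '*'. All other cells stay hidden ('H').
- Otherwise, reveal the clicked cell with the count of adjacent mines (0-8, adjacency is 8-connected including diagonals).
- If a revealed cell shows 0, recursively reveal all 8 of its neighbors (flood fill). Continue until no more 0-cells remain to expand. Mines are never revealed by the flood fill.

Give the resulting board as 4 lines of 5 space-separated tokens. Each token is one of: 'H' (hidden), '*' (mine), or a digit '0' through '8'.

0 0 1 H H
0 0 1 H H
0 0 1 H H
0 0 1 H H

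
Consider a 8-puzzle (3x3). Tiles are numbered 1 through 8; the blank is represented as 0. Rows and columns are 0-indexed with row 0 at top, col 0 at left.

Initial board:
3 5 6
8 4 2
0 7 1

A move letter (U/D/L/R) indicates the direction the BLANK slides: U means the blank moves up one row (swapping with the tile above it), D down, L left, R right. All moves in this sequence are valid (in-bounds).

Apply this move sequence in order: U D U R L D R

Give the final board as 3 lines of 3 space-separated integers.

After move 1 (U):
3 5 6
0 4 2
8 7 1

After move 2 (D):
3 5 6
8 4 2
0 7 1

After move 3 (U):
3 5 6
0 4 2
8 7 1

After move 4 (R):
3 5 6
4 0 2
8 7 1

After move 5 (L):
3 5 6
0 4 2
8 7 1

After move 6 (D):
3 5 6
8 4 2
0 7 1

After move 7 (R):
3 5 6
8 4 2
7 0 1

Answer: 3 5 6
8 4 2
7 0 1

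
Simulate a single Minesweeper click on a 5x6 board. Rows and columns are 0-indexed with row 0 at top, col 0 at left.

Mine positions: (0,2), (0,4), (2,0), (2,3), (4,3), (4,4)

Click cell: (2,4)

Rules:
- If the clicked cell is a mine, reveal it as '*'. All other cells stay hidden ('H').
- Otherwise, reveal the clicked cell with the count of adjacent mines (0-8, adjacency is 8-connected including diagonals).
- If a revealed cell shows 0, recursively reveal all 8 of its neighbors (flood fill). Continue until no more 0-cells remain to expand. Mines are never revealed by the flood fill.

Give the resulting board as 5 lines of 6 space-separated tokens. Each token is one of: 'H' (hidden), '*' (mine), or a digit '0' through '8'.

H H H H H H
H H H H H H
H H H H 1 H
H H H H H H
H H H H H H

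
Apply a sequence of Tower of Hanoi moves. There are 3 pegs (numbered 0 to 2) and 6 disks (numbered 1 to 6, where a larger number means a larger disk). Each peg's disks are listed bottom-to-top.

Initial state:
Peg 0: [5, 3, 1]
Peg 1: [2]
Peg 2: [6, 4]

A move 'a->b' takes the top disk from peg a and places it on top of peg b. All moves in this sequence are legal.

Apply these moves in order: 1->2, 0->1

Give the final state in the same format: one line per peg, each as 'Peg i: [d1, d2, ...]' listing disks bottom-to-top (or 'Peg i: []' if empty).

After move 1 (1->2):
Peg 0: [5, 3, 1]
Peg 1: []
Peg 2: [6, 4, 2]

After move 2 (0->1):
Peg 0: [5, 3]
Peg 1: [1]
Peg 2: [6, 4, 2]

Answer: Peg 0: [5, 3]
Peg 1: [1]
Peg 2: [6, 4, 2]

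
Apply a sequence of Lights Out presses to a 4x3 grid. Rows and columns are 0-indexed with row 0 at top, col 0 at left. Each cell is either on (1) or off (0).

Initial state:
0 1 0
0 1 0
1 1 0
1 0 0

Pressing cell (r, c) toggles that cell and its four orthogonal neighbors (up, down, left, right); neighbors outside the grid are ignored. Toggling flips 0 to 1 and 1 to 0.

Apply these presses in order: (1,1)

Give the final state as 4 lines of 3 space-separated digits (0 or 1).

Answer: 0 0 0
1 0 1
1 0 0
1 0 0

Derivation:
After press 1 at (1,1):
0 0 0
1 0 1
1 0 0
1 0 0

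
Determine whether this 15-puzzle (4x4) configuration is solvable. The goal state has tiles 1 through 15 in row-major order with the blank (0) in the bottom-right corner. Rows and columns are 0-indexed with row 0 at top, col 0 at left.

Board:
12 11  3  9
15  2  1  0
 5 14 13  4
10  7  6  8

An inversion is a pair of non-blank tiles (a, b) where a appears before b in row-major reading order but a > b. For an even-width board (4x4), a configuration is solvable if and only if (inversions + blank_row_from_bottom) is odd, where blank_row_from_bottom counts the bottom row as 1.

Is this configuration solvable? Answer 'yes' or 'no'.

Inversions: 57
Blank is in row 1 (0-indexed from top), which is row 3 counting from the bottom (bottom = 1).
57 + 3 = 60, which is even, so the puzzle is not solvable.

Answer: no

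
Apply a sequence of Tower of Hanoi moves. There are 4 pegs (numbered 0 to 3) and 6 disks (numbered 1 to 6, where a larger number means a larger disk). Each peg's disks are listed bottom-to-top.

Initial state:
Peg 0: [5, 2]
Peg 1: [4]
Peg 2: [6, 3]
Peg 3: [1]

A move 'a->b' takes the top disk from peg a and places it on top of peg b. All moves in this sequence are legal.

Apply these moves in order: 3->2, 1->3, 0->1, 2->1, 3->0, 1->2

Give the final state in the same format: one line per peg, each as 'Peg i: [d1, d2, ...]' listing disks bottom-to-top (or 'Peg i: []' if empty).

After move 1 (3->2):
Peg 0: [5, 2]
Peg 1: [4]
Peg 2: [6, 3, 1]
Peg 3: []

After move 2 (1->3):
Peg 0: [5, 2]
Peg 1: []
Peg 2: [6, 3, 1]
Peg 3: [4]

After move 3 (0->1):
Peg 0: [5]
Peg 1: [2]
Peg 2: [6, 3, 1]
Peg 3: [4]

After move 4 (2->1):
Peg 0: [5]
Peg 1: [2, 1]
Peg 2: [6, 3]
Peg 3: [4]

After move 5 (3->0):
Peg 0: [5, 4]
Peg 1: [2, 1]
Peg 2: [6, 3]
Peg 3: []

After move 6 (1->2):
Peg 0: [5, 4]
Peg 1: [2]
Peg 2: [6, 3, 1]
Peg 3: []

Answer: Peg 0: [5, 4]
Peg 1: [2]
Peg 2: [6, 3, 1]
Peg 3: []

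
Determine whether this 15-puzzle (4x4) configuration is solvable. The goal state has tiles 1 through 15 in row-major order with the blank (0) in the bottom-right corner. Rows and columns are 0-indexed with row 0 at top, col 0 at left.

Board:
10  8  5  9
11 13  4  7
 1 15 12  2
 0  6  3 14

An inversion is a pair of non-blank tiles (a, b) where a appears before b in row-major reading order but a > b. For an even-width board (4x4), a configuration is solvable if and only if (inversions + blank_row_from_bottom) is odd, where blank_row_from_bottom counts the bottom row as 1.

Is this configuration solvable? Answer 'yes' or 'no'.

Answer: no

Derivation:
Inversions: 55
Blank is in row 3 (0-indexed from top), which is row 1 counting from the bottom (bottom = 1).
55 + 1 = 56, which is even, so the puzzle is not solvable.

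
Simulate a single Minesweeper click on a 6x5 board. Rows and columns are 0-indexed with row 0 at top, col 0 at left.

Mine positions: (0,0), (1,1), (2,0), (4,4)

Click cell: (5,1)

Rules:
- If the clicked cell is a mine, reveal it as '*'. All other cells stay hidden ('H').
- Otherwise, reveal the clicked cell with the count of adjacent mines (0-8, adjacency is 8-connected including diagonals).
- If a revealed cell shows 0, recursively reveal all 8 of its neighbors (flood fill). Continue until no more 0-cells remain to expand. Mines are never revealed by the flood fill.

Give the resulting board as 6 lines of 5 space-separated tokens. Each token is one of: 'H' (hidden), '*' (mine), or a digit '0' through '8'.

H H 1 0 0
H H 1 0 0
H 2 1 0 0
1 1 0 1 1
0 0 0 1 H
0 0 0 1 H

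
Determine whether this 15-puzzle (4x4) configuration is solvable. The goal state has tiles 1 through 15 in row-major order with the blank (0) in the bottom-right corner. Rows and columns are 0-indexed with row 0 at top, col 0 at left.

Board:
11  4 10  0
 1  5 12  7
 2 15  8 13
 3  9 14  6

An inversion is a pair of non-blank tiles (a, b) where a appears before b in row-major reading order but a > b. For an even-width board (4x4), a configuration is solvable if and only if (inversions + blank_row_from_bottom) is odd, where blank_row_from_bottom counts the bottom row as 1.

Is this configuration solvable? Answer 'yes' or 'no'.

Inversions: 45
Blank is in row 0 (0-indexed from top), which is row 4 counting from the bottom (bottom = 1).
45 + 4 = 49, which is odd, so the puzzle is solvable.

Answer: yes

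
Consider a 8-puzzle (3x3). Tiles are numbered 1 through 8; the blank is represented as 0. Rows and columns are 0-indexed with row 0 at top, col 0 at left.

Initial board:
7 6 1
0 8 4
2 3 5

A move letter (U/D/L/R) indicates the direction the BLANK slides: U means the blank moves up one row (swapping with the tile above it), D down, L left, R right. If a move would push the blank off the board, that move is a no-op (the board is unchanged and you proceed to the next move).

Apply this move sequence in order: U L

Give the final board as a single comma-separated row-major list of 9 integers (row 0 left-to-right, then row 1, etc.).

After move 1 (U):
0 6 1
7 8 4
2 3 5

After move 2 (L):
0 6 1
7 8 4
2 3 5

Answer: 0, 6, 1, 7, 8, 4, 2, 3, 5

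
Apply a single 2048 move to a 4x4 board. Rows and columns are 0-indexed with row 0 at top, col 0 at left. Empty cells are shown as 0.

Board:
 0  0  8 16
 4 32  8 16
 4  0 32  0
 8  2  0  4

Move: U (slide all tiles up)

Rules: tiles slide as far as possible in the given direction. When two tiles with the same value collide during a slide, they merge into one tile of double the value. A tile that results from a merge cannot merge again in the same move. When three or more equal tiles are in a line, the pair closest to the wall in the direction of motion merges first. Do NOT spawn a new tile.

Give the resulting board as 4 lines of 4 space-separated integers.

Answer:  8 32 16 32
 8  2 32  4
 0  0  0  0
 0  0  0  0

Derivation:
Slide up:
col 0: [0, 4, 4, 8] -> [8, 8, 0, 0]
col 1: [0, 32, 0, 2] -> [32, 2, 0, 0]
col 2: [8, 8, 32, 0] -> [16, 32, 0, 0]
col 3: [16, 16, 0, 4] -> [32, 4, 0, 0]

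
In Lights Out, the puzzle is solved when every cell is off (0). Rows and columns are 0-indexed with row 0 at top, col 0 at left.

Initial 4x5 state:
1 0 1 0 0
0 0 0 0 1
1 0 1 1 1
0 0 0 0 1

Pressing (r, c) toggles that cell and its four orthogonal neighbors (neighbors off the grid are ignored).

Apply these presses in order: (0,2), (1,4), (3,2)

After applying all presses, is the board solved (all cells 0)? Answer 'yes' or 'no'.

Answer: no

Derivation:
After press 1 at (0,2):
1 1 0 1 0
0 0 1 0 1
1 0 1 1 1
0 0 0 0 1

After press 2 at (1,4):
1 1 0 1 1
0 0 1 1 0
1 0 1 1 0
0 0 0 0 1

After press 3 at (3,2):
1 1 0 1 1
0 0 1 1 0
1 0 0 1 0
0 1 1 1 1

Lights still on: 12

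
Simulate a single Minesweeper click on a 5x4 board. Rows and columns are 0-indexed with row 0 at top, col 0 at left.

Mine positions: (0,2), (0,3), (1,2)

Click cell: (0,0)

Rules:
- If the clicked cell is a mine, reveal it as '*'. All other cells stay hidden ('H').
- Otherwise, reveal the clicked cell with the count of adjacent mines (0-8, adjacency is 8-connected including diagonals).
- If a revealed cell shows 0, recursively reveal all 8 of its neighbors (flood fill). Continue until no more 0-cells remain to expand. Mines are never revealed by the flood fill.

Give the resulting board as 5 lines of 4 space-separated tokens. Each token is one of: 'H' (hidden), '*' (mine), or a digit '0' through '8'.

0 2 H H
0 2 H H
0 1 1 1
0 0 0 0
0 0 0 0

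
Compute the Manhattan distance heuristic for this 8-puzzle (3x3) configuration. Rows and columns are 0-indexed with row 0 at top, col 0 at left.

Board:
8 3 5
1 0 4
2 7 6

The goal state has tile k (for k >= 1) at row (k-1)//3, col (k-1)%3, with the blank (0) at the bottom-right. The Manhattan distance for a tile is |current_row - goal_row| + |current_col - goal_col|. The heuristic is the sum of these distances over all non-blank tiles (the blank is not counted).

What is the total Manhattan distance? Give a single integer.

Tile 8: (0,0)->(2,1) = 3
Tile 3: (0,1)->(0,2) = 1
Tile 5: (0,2)->(1,1) = 2
Tile 1: (1,0)->(0,0) = 1
Tile 4: (1,2)->(1,0) = 2
Tile 2: (2,0)->(0,1) = 3
Tile 7: (2,1)->(2,0) = 1
Tile 6: (2,2)->(1,2) = 1
Sum: 3 + 1 + 2 + 1 + 2 + 3 + 1 + 1 = 14

Answer: 14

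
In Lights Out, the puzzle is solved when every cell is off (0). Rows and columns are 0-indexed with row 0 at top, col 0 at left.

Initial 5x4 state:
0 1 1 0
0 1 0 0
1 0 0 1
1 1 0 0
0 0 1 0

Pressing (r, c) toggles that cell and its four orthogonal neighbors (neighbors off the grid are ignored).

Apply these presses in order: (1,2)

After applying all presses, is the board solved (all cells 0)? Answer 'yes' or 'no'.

After press 1 at (1,2):
0 1 0 0
0 0 1 1
1 0 1 1
1 1 0 0
0 0 1 0

Lights still on: 9

Answer: no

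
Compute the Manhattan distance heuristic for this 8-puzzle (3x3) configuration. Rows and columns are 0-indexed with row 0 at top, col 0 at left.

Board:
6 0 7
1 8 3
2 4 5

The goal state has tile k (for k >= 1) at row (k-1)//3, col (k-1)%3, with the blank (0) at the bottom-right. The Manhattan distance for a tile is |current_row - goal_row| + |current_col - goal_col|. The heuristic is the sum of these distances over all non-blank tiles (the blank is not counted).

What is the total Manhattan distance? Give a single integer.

Tile 6: (0,0)->(1,2) = 3
Tile 7: (0,2)->(2,0) = 4
Tile 1: (1,0)->(0,0) = 1
Tile 8: (1,1)->(2,1) = 1
Tile 3: (1,2)->(0,2) = 1
Tile 2: (2,0)->(0,1) = 3
Tile 4: (2,1)->(1,0) = 2
Tile 5: (2,2)->(1,1) = 2
Sum: 3 + 4 + 1 + 1 + 1 + 3 + 2 + 2 = 17

Answer: 17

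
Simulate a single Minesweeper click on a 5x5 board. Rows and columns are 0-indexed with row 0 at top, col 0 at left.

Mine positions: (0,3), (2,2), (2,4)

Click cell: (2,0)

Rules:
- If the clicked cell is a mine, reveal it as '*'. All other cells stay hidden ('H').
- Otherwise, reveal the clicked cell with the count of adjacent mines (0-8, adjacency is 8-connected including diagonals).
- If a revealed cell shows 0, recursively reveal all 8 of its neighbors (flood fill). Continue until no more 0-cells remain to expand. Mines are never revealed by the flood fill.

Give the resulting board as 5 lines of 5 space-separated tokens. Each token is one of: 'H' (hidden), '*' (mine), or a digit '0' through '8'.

0 0 1 H H
0 1 2 H H
0 1 H H H
0 1 1 2 1
0 0 0 0 0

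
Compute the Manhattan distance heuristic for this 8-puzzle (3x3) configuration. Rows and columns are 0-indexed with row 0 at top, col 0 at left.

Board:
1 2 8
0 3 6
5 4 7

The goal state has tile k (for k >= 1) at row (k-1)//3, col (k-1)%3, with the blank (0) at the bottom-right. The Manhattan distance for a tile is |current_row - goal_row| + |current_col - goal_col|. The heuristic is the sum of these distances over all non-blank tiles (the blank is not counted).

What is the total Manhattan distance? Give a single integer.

Answer: 11

Derivation:
Tile 1: at (0,0), goal (0,0), distance |0-0|+|0-0| = 0
Tile 2: at (0,1), goal (0,1), distance |0-0|+|1-1| = 0
Tile 8: at (0,2), goal (2,1), distance |0-2|+|2-1| = 3
Tile 3: at (1,1), goal (0,2), distance |1-0|+|1-2| = 2
Tile 6: at (1,2), goal (1,2), distance |1-1|+|2-2| = 0
Tile 5: at (2,0), goal (1,1), distance |2-1|+|0-1| = 2
Tile 4: at (2,1), goal (1,0), distance |2-1|+|1-0| = 2
Tile 7: at (2,2), goal (2,0), distance |2-2|+|2-0| = 2
Sum: 0 + 0 + 3 + 2 + 0 + 2 + 2 + 2 = 11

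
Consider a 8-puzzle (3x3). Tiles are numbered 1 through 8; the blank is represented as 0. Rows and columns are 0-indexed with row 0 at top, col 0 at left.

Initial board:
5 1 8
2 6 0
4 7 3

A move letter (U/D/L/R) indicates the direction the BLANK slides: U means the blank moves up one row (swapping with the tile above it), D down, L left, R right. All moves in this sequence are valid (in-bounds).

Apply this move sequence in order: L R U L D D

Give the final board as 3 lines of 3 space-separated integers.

After move 1 (L):
5 1 8
2 0 6
4 7 3

After move 2 (R):
5 1 8
2 6 0
4 7 3

After move 3 (U):
5 1 0
2 6 8
4 7 3

After move 4 (L):
5 0 1
2 6 8
4 7 3

After move 5 (D):
5 6 1
2 0 8
4 7 3

After move 6 (D):
5 6 1
2 7 8
4 0 3

Answer: 5 6 1
2 7 8
4 0 3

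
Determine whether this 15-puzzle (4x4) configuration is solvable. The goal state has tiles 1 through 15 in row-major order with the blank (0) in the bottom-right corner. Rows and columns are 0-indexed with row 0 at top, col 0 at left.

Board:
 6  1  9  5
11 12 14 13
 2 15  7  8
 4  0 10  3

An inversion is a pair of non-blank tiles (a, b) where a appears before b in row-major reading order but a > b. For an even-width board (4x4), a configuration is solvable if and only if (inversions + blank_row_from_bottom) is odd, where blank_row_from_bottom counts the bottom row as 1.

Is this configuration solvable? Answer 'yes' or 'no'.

Inversions: 50
Blank is in row 3 (0-indexed from top), which is row 1 counting from the bottom (bottom = 1).
50 + 1 = 51, which is odd, so the puzzle is solvable.

Answer: yes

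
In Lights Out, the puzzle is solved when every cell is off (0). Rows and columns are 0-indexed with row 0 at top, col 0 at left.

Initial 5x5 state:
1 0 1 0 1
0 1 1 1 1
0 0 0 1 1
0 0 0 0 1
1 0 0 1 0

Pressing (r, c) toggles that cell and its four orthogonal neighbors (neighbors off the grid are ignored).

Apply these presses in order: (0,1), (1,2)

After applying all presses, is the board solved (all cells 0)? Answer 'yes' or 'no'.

After press 1 at (0,1):
0 1 0 0 1
0 0 1 1 1
0 0 0 1 1
0 0 0 0 1
1 0 0 1 0

After press 2 at (1,2):
0 1 1 0 1
0 1 0 0 1
0 0 1 1 1
0 0 0 0 1
1 0 0 1 0

Lights still on: 11

Answer: no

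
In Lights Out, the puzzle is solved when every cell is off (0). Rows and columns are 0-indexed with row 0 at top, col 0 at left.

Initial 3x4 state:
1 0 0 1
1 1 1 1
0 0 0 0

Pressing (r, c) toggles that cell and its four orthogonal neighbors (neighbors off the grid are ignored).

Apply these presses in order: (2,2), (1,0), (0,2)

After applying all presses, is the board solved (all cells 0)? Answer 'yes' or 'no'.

After press 1 at (2,2):
1 0 0 1
1 1 0 1
0 1 1 1

After press 2 at (1,0):
0 0 0 1
0 0 0 1
1 1 1 1

After press 3 at (0,2):
0 1 1 0
0 0 1 1
1 1 1 1

Lights still on: 8

Answer: no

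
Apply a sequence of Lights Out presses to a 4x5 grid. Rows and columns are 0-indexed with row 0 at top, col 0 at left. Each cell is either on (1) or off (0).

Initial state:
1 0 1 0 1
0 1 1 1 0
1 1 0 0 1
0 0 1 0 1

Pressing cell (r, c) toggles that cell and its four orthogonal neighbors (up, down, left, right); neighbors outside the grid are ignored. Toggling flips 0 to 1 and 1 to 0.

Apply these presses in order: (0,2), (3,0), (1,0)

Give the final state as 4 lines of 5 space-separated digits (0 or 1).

Answer: 0 1 0 1 1
1 0 0 1 0
1 1 0 0 1
1 1 1 0 1

Derivation:
After press 1 at (0,2):
1 1 0 1 1
0 1 0 1 0
1 1 0 0 1
0 0 1 0 1

After press 2 at (3,0):
1 1 0 1 1
0 1 0 1 0
0 1 0 0 1
1 1 1 0 1

After press 3 at (1,0):
0 1 0 1 1
1 0 0 1 0
1 1 0 0 1
1 1 1 0 1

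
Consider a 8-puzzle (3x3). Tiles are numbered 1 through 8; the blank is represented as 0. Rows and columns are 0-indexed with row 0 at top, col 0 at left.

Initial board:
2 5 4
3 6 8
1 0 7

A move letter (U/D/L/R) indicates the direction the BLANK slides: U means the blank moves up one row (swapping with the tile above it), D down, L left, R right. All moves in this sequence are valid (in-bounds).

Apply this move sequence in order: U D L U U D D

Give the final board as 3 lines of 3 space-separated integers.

Answer: 2 5 4
3 6 8
0 1 7

Derivation:
After move 1 (U):
2 5 4
3 0 8
1 6 7

After move 2 (D):
2 5 4
3 6 8
1 0 7

After move 3 (L):
2 5 4
3 6 8
0 1 7

After move 4 (U):
2 5 4
0 6 8
3 1 7

After move 5 (U):
0 5 4
2 6 8
3 1 7

After move 6 (D):
2 5 4
0 6 8
3 1 7

After move 7 (D):
2 5 4
3 6 8
0 1 7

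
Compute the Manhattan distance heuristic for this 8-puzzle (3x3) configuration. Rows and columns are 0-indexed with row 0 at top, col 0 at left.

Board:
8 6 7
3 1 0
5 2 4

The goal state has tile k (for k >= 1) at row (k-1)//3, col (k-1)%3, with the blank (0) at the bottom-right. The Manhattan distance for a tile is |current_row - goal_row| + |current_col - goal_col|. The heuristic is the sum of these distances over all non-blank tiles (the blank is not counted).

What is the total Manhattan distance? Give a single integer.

Tile 8: (0,0)->(2,1) = 3
Tile 6: (0,1)->(1,2) = 2
Tile 7: (0,2)->(2,0) = 4
Tile 3: (1,0)->(0,2) = 3
Tile 1: (1,1)->(0,0) = 2
Tile 5: (2,0)->(1,1) = 2
Tile 2: (2,1)->(0,1) = 2
Tile 4: (2,2)->(1,0) = 3
Sum: 3 + 2 + 4 + 3 + 2 + 2 + 2 + 3 = 21

Answer: 21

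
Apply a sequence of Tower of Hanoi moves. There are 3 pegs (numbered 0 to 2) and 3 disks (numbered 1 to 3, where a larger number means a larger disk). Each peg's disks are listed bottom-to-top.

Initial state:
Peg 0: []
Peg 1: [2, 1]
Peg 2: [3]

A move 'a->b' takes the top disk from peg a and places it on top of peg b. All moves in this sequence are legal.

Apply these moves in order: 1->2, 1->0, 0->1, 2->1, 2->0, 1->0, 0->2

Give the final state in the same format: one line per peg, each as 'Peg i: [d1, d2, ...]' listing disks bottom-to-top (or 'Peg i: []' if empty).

Answer: Peg 0: [3]
Peg 1: [2]
Peg 2: [1]

Derivation:
After move 1 (1->2):
Peg 0: []
Peg 1: [2]
Peg 2: [3, 1]

After move 2 (1->0):
Peg 0: [2]
Peg 1: []
Peg 2: [3, 1]

After move 3 (0->1):
Peg 0: []
Peg 1: [2]
Peg 2: [3, 1]

After move 4 (2->1):
Peg 0: []
Peg 1: [2, 1]
Peg 2: [3]

After move 5 (2->0):
Peg 0: [3]
Peg 1: [2, 1]
Peg 2: []

After move 6 (1->0):
Peg 0: [3, 1]
Peg 1: [2]
Peg 2: []

After move 7 (0->2):
Peg 0: [3]
Peg 1: [2]
Peg 2: [1]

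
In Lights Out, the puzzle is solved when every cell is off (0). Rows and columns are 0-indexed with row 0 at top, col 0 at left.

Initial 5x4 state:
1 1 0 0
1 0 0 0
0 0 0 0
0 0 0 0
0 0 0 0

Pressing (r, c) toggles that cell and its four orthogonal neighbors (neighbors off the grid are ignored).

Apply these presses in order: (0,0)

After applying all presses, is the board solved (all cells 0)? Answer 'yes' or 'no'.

After press 1 at (0,0):
0 0 0 0
0 0 0 0
0 0 0 0
0 0 0 0
0 0 0 0

Lights still on: 0

Answer: yes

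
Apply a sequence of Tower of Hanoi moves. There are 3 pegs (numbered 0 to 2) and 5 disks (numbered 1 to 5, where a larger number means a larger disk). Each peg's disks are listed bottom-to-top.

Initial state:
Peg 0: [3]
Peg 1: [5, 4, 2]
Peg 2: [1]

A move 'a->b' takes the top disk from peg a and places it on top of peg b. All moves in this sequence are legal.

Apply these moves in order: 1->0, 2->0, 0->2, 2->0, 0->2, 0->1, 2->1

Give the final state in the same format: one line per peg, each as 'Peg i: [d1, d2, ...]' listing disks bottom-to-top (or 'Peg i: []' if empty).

After move 1 (1->0):
Peg 0: [3, 2]
Peg 1: [5, 4]
Peg 2: [1]

After move 2 (2->0):
Peg 0: [3, 2, 1]
Peg 1: [5, 4]
Peg 2: []

After move 3 (0->2):
Peg 0: [3, 2]
Peg 1: [5, 4]
Peg 2: [1]

After move 4 (2->0):
Peg 0: [3, 2, 1]
Peg 1: [5, 4]
Peg 2: []

After move 5 (0->2):
Peg 0: [3, 2]
Peg 1: [5, 4]
Peg 2: [1]

After move 6 (0->1):
Peg 0: [3]
Peg 1: [5, 4, 2]
Peg 2: [1]

After move 7 (2->1):
Peg 0: [3]
Peg 1: [5, 4, 2, 1]
Peg 2: []

Answer: Peg 0: [3]
Peg 1: [5, 4, 2, 1]
Peg 2: []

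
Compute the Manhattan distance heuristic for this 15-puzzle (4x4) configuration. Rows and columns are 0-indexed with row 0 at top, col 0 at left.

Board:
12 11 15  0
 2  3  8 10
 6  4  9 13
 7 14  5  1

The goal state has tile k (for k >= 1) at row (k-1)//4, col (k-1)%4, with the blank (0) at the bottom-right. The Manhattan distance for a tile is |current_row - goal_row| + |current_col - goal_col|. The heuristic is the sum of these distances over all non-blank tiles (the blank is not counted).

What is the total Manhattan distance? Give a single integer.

Answer: 45

Derivation:
Tile 12: at (0,0), goal (2,3), distance |0-2|+|0-3| = 5
Tile 11: at (0,1), goal (2,2), distance |0-2|+|1-2| = 3
Tile 15: at (0,2), goal (3,2), distance |0-3|+|2-2| = 3
Tile 2: at (1,0), goal (0,1), distance |1-0|+|0-1| = 2
Tile 3: at (1,1), goal (0,2), distance |1-0|+|1-2| = 2
Tile 8: at (1,2), goal (1,3), distance |1-1|+|2-3| = 1
Tile 10: at (1,3), goal (2,1), distance |1-2|+|3-1| = 3
Tile 6: at (2,0), goal (1,1), distance |2-1|+|0-1| = 2
Tile 4: at (2,1), goal (0,3), distance |2-0|+|1-3| = 4
Tile 9: at (2,2), goal (2,0), distance |2-2|+|2-0| = 2
Tile 13: at (2,3), goal (3,0), distance |2-3|+|3-0| = 4
Tile 7: at (3,0), goal (1,2), distance |3-1|+|0-2| = 4
Tile 14: at (3,1), goal (3,1), distance |3-3|+|1-1| = 0
Tile 5: at (3,2), goal (1,0), distance |3-1|+|2-0| = 4
Tile 1: at (3,3), goal (0,0), distance |3-0|+|3-0| = 6
Sum: 5 + 3 + 3 + 2 + 2 + 1 + 3 + 2 + 4 + 2 + 4 + 4 + 0 + 4 + 6 = 45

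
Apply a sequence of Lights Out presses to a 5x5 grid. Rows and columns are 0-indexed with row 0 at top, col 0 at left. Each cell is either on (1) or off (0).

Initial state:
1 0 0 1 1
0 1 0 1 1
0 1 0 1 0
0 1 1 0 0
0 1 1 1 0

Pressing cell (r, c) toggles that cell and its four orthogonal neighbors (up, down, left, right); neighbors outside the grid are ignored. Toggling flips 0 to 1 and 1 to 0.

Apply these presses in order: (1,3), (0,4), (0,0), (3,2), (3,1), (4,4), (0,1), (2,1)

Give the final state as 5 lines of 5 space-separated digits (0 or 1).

Answer: 1 0 1 1 0
1 1 1 0 1
1 1 0 0 0
1 0 1 1 1
0 0 0 0 1

Derivation:
After press 1 at (1,3):
1 0 0 0 1
0 1 1 0 0
0 1 0 0 0
0 1 1 0 0
0 1 1 1 0

After press 2 at (0,4):
1 0 0 1 0
0 1 1 0 1
0 1 0 0 0
0 1 1 0 0
0 1 1 1 0

After press 3 at (0,0):
0 1 0 1 0
1 1 1 0 1
0 1 0 0 0
0 1 1 0 0
0 1 1 1 0

After press 4 at (3,2):
0 1 0 1 0
1 1 1 0 1
0 1 1 0 0
0 0 0 1 0
0 1 0 1 0

After press 5 at (3,1):
0 1 0 1 0
1 1 1 0 1
0 0 1 0 0
1 1 1 1 0
0 0 0 1 0

After press 6 at (4,4):
0 1 0 1 0
1 1 1 0 1
0 0 1 0 0
1 1 1 1 1
0 0 0 0 1

After press 7 at (0,1):
1 0 1 1 0
1 0 1 0 1
0 0 1 0 0
1 1 1 1 1
0 0 0 0 1

After press 8 at (2,1):
1 0 1 1 0
1 1 1 0 1
1 1 0 0 0
1 0 1 1 1
0 0 0 0 1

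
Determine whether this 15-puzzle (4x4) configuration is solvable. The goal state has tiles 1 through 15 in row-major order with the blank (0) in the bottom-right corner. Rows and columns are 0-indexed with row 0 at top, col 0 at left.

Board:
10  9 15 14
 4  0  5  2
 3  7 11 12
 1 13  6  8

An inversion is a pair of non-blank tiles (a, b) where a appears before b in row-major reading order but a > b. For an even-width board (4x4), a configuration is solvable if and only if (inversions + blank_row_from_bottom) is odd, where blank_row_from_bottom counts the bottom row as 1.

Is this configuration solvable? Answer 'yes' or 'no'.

Answer: yes

Derivation:
Inversions: 58
Blank is in row 1 (0-indexed from top), which is row 3 counting from the bottom (bottom = 1).
58 + 3 = 61, which is odd, so the puzzle is solvable.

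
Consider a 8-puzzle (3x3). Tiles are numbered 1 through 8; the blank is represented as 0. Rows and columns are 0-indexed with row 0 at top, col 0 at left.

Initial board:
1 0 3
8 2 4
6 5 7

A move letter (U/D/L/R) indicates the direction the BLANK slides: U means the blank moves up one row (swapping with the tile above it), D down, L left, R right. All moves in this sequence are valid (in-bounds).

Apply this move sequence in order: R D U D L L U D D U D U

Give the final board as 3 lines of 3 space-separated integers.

After move 1 (R):
1 3 0
8 2 4
6 5 7

After move 2 (D):
1 3 4
8 2 0
6 5 7

After move 3 (U):
1 3 0
8 2 4
6 5 7

After move 4 (D):
1 3 4
8 2 0
6 5 7

After move 5 (L):
1 3 4
8 0 2
6 5 7

After move 6 (L):
1 3 4
0 8 2
6 5 7

After move 7 (U):
0 3 4
1 8 2
6 5 7

After move 8 (D):
1 3 4
0 8 2
6 5 7

After move 9 (D):
1 3 4
6 8 2
0 5 7

After move 10 (U):
1 3 4
0 8 2
6 5 7

After move 11 (D):
1 3 4
6 8 2
0 5 7

After move 12 (U):
1 3 4
0 8 2
6 5 7

Answer: 1 3 4
0 8 2
6 5 7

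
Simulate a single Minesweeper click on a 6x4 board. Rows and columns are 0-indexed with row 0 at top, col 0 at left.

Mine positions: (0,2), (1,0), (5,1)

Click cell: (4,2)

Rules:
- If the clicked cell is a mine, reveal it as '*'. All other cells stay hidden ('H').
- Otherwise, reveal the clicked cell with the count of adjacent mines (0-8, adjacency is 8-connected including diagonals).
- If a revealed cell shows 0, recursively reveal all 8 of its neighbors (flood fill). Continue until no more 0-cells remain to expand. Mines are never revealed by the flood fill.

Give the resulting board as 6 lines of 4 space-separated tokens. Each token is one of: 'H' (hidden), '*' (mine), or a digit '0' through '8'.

H H H H
H H H H
H H H H
H H H H
H H 1 H
H H H H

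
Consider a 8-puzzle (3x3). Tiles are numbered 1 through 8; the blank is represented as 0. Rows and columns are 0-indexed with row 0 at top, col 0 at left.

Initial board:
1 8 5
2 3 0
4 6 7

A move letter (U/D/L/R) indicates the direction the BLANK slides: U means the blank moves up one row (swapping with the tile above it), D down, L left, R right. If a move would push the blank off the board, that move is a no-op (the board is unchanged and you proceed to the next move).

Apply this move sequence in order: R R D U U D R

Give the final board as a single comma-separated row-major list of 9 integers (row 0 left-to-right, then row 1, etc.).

After move 1 (R):
1 8 5
2 3 0
4 6 7

After move 2 (R):
1 8 5
2 3 0
4 6 7

After move 3 (D):
1 8 5
2 3 7
4 6 0

After move 4 (U):
1 8 5
2 3 0
4 6 7

After move 5 (U):
1 8 0
2 3 5
4 6 7

After move 6 (D):
1 8 5
2 3 0
4 6 7

After move 7 (R):
1 8 5
2 3 0
4 6 7

Answer: 1, 8, 5, 2, 3, 0, 4, 6, 7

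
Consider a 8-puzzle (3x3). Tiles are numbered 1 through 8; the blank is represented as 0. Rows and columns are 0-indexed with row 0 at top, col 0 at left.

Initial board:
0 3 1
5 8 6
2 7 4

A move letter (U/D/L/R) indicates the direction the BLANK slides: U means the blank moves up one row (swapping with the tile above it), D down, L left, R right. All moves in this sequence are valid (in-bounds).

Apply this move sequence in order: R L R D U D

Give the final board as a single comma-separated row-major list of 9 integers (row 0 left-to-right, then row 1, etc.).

After move 1 (R):
3 0 1
5 8 6
2 7 4

After move 2 (L):
0 3 1
5 8 6
2 7 4

After move 3 (R):
3 0 1
5 8 6
2 7 4

After move 4 (D):
3 8 1
5 0 6
2 7 4

After move 5 (U):
3 0 1
5 8 6
2 7 4

After move 6 (D):
3 8 1
5 0 6
2 7 4

Answer: 3, 8, 1, 5, 0, 6, 2, 7, 4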